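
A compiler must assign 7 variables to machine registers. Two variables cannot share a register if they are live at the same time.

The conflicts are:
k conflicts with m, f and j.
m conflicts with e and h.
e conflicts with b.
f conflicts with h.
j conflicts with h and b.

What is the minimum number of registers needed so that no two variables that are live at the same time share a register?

3

The cycle e-m-k-j-b-e has odd length 5, so it cannot be 2-colored; at least 3 registers are needed.
3 registers suffice: k=2, m=1, e=3, f=1, j=1, h=2, b=2. Each listed conflict is separated.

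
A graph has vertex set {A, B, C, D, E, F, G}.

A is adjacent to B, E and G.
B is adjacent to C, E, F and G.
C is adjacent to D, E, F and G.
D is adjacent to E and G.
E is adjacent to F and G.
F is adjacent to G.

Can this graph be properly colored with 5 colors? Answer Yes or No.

Yes

The chromatic number is 5. B, C, E, F, G are mutually adjacent (a clique of size 5), so at least 5 colors are needed.
One proper 5-coloring: A=3, B=4, C=3, D=4, E=2, F=5, G=1.
That is already a proper 5-coloring.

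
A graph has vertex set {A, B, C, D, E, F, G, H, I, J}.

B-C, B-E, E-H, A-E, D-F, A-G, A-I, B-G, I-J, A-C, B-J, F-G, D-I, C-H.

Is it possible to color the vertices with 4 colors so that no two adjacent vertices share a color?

The chromatic number is 3. The cycle I-A-C-B-J-I has odd length 5, so it cannot be 2-colored; at least 3 colors are needed.
3 colors suffice: color red → {A, B, F, H}; color blue → {C, E, G, I}; color green → {D, J}.
Since 4 ≥ 3, a proper 4-coloring certainly exists.

Yes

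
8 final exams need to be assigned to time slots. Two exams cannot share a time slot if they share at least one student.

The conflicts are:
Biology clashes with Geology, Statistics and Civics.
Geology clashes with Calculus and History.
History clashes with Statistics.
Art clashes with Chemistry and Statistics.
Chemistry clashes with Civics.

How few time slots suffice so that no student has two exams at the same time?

The cycle Biology-Statistics-Art-Chemistry-Civics-Biology has odd length 5, so it cannot be 2-colored; at least 3 time slots are needed.
A valid assignment using 3 time slots: Biology=2, Geology=1, Calculus=2, History=2, Art=2, Chemistry=1, Statistics=1, Civics=3. No two conflicting exams share a time slot.

3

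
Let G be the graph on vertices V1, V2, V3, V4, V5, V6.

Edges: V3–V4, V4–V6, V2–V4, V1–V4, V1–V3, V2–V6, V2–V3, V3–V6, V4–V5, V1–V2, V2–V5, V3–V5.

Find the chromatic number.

V1, V2, V3, V4 are mutually adjacent (a clique of size 4), so at least 4 colors are needed.
One proper 4-coloring: V1=4, V2=3, V3=2, V4=1, V5=4, V6=4. Every edge joins two different colors.

4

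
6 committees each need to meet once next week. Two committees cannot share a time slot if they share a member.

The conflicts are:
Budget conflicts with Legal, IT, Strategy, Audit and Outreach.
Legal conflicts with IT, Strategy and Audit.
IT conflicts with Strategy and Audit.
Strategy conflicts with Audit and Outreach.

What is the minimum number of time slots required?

5

Budget, Legal, IT, Strategy, Audit are mutually in conflict, so at least 5 time slots are needed.
5 time slots suffice: time slot 1 → {Budget}; time slot 2 → {Strategy}; time slot 3 → {IT, Outreach}; time slot 4 → {Audit}; time slot 5 → {Legal}. No two conflicting committees share a time slot.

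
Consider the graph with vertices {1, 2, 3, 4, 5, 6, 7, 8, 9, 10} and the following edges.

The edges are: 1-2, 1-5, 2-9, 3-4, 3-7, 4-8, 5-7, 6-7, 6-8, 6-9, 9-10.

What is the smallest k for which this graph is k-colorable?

3

The cycle 4-3-7-6-8-4 has odd length 5, so it cannot be 2-colored; at least 3 colors are needed.
One proper 3-coloring: 1=a, 2=b, 3=b, 4=c, 5=b, 6=b, 7=a, 8=a, 9=a, 10=b. Each edge has distinct colors on its endpoints.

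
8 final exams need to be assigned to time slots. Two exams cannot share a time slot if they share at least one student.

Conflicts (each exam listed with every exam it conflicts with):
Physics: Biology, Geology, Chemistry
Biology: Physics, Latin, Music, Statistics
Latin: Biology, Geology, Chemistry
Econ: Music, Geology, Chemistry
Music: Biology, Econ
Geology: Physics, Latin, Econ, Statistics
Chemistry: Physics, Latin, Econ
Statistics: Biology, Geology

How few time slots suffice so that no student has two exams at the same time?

3

The cycle Geology-Econ-Music-Biology-Physics-Geology has odd length 5, so it cannot be 2-colored; at least 3 time slots are needed.
Using 3 time slots: Physics=2, Biology=1, Latin=2, Econ=2, Music=3, Geology=1, Chemistry=1, Statistics=2. No two conflicting exams share a time slot.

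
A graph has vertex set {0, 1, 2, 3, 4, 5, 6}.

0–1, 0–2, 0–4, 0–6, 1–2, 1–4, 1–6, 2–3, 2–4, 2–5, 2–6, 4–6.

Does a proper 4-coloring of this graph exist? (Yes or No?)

0, 1, 2, 4, 6 form a clique, so at least 5 colors are needed.
So 4 colors are not enough.

No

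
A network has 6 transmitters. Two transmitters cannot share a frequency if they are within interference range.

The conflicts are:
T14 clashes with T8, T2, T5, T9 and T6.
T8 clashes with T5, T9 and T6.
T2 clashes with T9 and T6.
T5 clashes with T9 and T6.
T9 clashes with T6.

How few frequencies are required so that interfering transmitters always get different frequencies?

5

T14, T8, T5, T9, T6 are mutually in conflict, so at least 5 frequencies are needed.
Using 5 frequencies: T14=2, T8=4, T2=4, T5=5, T9=1, T6=3. Every pair that conflicts lands in different frequencies.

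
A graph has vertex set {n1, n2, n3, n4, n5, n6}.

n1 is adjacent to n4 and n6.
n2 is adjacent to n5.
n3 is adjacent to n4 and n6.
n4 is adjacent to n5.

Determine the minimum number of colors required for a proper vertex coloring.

n4 and n5 are adjacent, so at least 2 colors are needed.
One proper 2-coloring: n1=2, n2=1, n3=2, n4=1, n5=2, n6=1. No two adjacent vertices share a color.

2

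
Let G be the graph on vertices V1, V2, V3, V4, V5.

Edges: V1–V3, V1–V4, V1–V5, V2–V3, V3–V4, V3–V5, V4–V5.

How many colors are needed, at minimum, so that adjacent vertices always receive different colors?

4

V1, V3, V4, V5 are mutually adjacent (a clique of size 4), so at least 4 colors are needed.
4 colors suffice: color 1 → {V3}; color 2 → {V1, V2}; color 3 → {V4}; color 4 → {V5}. Each edge has distinct colors on its endpoints.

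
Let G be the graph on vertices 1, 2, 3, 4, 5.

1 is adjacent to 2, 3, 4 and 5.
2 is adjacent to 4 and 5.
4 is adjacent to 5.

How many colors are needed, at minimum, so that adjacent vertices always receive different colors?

4

1, 2, 4, 5 are mutually adjacent (a clique of size 4), so at least 4 colors are needed.
4 colors suffice: color red → {1}; color blue → {3, 4}; color green → {5}; color yellow → {2}. Each edge has distinct colors on its endpoints.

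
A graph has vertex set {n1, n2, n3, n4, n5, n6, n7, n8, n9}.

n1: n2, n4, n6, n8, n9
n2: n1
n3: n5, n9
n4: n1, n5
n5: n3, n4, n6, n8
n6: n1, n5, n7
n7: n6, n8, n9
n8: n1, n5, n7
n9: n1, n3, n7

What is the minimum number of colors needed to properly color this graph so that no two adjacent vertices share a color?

3

The cycle n5-n8-n1-n9-n3-n5 has odd length 5, so it cannot be 2-colored; at least 3 colors are needed.
3 colors suffice: color 1 → {n1, n5, n7}; color 2 → {n2, n4, n6, n8, n9}; color 3 → {n3}. Each edge has distinct colors on its endpoints.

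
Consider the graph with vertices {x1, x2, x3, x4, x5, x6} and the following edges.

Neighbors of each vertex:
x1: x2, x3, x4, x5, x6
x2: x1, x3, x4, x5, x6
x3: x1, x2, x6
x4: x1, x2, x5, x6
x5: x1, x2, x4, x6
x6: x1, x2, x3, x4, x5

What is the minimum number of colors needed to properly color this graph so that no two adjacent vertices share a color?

x1, x2, x4, x5, x6 form a clique, so at least 5 colors are needed.
5 colors suffice: color 1 → {x6}; color 2 → {x1}; color 3 → {x2}; color 4 → {x3, x5}; color 5 → {x4}. No two adjacent vertices share a color.

5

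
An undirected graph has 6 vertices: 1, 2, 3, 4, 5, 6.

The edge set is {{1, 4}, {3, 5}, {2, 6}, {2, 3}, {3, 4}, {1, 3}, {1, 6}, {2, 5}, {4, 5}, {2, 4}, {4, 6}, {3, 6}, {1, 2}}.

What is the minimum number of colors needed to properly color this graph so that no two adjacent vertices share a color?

5

1, 2, 3, 4, 6 are pairwise adjacent (a clique of size 5), so at least 5 colors are needed.
5 colors suffice: color red → {2}; color blue → {3}; color green → {4}; color yellow → {5, 6}; color purple → {1}. No two adjacent vertices share a color.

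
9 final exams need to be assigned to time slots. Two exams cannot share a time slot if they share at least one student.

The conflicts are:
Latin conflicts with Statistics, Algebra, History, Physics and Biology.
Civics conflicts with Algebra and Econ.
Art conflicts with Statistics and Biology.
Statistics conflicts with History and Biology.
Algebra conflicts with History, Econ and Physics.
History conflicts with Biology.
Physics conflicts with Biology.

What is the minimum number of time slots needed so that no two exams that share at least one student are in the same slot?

Latin, Statistics, History, Biology all conflict with each other, so at least 4 time slots are needed.
4 time slots suffice: Latin=2, Civics=3, Art=2, Statistics=3, Algebra=1, History=4, Econ=2, Physics=3, Biology=1. No two conflicting exams share a time slot.

4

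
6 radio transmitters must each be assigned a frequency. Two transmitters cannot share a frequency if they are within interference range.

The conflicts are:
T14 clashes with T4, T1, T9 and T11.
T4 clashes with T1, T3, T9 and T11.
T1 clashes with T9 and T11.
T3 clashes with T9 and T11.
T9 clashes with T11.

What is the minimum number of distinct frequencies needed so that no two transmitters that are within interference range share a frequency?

5

T14, T4, T1, T9, T11 all conflict with each other, so at least 5 frequencies are needed.
5 frequencies suffice: frequency 1 → {T4}; frequency 2 → {T9}; frequency 3 → {T11}; frequency 4 → {T14, T3}; frequency 5 → {T1}. Each listed conflict is separated.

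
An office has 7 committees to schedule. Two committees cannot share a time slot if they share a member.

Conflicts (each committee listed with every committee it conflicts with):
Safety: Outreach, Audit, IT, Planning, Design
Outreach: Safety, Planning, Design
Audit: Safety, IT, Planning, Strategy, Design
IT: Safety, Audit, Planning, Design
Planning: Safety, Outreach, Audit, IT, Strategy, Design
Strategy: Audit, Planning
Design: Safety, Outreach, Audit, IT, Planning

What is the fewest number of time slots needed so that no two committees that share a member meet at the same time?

5

Safety, Audit, IT, Planning, Design all conflict with each other, so at least 5 time slots are needed.
5 time slots suffice: time slot 1 → {Planning}; time slot 2 → {Strategy, Design}; time slot 3 → {Safety}; time slot 4 → {Outreach, Audit}; time slot 5 → {IT}. Each listed conflict is separated.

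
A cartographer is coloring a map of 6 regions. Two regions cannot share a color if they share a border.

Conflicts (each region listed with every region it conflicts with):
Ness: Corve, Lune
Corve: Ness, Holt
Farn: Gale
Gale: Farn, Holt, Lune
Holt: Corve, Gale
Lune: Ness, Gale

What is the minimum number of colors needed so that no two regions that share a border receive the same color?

The cycle Gale-Lune-Ness-Corve-Holt-Gale has odd length 5, so it cannot be 2-colored; at least 3 colors are needed.
3 colors suffice: color 1 → {Ness, Gale}; color 2 → {Farn, Holt, Lune}; color 3 → {Corve}. Every pair that conflicts lands in different colors.

3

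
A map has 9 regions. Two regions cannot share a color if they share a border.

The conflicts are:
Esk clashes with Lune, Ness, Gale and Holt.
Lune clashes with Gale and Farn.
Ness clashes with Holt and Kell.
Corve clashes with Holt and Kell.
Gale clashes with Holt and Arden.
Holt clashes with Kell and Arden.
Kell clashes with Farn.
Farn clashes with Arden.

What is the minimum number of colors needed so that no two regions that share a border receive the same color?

Esk, Ness, Holt are mutually in conflict, so at least 3 colors are needed.
One proper 3-coloring: Esk=2, Lune=1, Ness=3, Corve=3, Gale=3, Holt=1, Kell=2, Farn=3, Arden=2. No two conflicting regions share a color.

3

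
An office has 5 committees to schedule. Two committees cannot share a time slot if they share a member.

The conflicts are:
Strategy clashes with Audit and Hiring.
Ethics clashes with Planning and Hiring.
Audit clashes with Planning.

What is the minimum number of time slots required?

3

The cycle Strategy-Audit-Planning-Ethics-Hiring-Strategy has odd length 5, so it cannot be 2-colored; at least 3 time slots are needed.
Using 3 time slots: Strategy=3, Ethics=2, Audit=2, Planning=1, Hiring=1. No two conflicting committees share a time slot.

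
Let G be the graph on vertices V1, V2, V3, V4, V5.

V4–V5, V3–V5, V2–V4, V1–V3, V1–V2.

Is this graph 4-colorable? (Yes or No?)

Yes

The chromatic number is 3. The cycle V1-V2-V4-V5-V3-V1 has odd length 5, so it cannot be 2-colored; at least 3 colors are needed.
3 colors suffice: V1=3, V2=2, V3=1, V4=1, V5=2.
Since 4 ≥ 3, a proper 4-coloring certainly exists.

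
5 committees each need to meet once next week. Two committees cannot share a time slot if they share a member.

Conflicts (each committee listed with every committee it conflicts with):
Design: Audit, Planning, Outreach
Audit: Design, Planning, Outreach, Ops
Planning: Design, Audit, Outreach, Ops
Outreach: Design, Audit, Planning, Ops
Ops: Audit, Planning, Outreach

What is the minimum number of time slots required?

4

Design, Audit, Planning, Outreach pairwise conflict, so at least 4 time slots are needed.
A valid assignment using 4 time slots: Design=4, Audit=3, Planning=1, Outreach=2, Ops=4. No two conflicting committees share a time slot.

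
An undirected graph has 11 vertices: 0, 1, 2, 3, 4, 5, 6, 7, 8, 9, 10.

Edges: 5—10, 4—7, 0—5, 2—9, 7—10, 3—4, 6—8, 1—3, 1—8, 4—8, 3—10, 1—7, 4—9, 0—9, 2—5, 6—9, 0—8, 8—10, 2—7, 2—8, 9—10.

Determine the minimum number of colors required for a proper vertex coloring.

2

0 and 5 are adjacent, so at least 2 colors are needed.
2 colors suffice: color red → {3, 5, 7, 8, 9}; color blue → {0, 1, 2, 4, 6, 10}. Each edge has distinct colors on its endpoints.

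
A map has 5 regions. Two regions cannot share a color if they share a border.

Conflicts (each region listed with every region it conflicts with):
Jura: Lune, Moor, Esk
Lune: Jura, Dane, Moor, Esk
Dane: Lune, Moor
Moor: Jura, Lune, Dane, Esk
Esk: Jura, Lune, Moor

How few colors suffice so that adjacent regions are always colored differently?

4

Jura, Lune, Moor, Esk all conflict with each other, so at least 4 colors are needed.
4 colors suffice: color 1 → {Lune}; color 2 → {Moor}; color 3 → {Dane, Esk}; color 4 → {Jura}. Every pair that conflicts lands in different colors.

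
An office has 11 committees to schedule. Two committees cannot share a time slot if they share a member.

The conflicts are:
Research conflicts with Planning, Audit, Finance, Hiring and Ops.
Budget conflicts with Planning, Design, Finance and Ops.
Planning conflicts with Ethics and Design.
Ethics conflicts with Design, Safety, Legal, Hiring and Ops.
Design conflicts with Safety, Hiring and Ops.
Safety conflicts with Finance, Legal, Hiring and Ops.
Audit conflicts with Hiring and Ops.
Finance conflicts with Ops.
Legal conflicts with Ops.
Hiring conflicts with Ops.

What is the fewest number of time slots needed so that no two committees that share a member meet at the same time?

5

Ethics, Design, Safety, Hiring, Ops all conflict with each other, so at least 5 time slots are needed.
5 time slots suffice: Research=2, Budget=3, Planning=1, Ethics=5, Design=2, Safety=3, Audit=3, Finance=4, Legal=2, Hiring=4, Ops=1. Each listed conflict is separated.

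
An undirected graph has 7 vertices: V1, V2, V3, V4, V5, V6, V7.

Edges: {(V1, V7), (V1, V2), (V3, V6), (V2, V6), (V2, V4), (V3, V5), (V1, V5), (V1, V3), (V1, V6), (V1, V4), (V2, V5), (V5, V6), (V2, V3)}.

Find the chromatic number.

5

V1, V2, V3, V5, V6 form a clique, so at least 5 colors are needed.
5 colors suffice: color 1 → {V1}; color 2 → {V2, V7}; color 3 → {V3, V4}; color 4 → {V5}; color 5 → {V6}. No two adjacent vertices share a color.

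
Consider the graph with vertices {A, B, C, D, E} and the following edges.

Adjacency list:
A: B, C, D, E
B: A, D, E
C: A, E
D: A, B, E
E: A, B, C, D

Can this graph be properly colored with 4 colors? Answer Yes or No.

Yes

The chromatic number is 4. A, B, D, E are mutually adjacent (a clique of size 4), so at least 4 colors are needed.
4 colors suffice: color 1 → {E}; color 2 → {A}; color 3 → {C, D}; color 4 → {B}.
That is already a proper 4-coloring.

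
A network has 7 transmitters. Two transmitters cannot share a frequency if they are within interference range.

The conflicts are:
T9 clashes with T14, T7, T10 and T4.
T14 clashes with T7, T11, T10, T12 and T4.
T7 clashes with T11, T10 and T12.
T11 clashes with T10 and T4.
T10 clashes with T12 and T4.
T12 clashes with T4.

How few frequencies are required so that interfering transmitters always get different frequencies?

T9, T14, T10, T4 are mutually in conflict, so at least 4 frequencies are needed.
Using 4 frequencies: T9=4, T14=1, T7=3, T11=4, T10=2, T12=4, T4=3. Each listed conflict is separated.

4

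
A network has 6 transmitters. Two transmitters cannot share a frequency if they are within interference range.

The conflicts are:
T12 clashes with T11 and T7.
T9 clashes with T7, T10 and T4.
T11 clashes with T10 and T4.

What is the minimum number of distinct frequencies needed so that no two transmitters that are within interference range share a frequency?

3

The cycle T11-T4-T9-T7-T12-T11 has odd length 5, so it cannot be 2-colored; at least 3 frequencies are needed.
3 frequencies suffice: frequency 1 → {T9, T11}; frequency 2 → {T12, T10, T4}; frequency 3 → {T7}. Each listed conflict is separated.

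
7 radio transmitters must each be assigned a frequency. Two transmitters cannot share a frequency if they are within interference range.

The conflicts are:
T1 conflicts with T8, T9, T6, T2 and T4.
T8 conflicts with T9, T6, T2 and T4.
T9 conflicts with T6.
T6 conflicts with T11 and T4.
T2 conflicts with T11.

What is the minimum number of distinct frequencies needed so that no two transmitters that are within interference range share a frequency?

4

T1, T8, T6, T4 are mutually in conflict, so at least 4 frequencies are needed.
A valid assignment using 4 frequencies: T1=3, T8=2, T9=4, T6=1, T2=1, T11=2, T4=4. Every pair that conflicts lands in different frequencies.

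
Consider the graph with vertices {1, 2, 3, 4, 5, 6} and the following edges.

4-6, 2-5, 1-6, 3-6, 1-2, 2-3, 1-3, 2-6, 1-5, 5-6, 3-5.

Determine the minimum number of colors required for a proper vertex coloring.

1, 2, 3, 5, 6 are mutually adjacent (a clique of size 5), so at least 5 colors are needed.
One proper 5-coloring: 1=d, 2=b, 3=e, 4=b, 5=c, 6=a. Each edge has distinct colors on its endpoints.

5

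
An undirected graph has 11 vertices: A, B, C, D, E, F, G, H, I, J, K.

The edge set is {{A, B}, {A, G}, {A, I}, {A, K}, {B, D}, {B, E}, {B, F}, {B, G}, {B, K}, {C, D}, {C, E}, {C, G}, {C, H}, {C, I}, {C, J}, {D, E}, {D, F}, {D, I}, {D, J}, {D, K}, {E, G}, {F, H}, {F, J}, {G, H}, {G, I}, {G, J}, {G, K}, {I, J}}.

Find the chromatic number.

4

A, B, G, K are pairwise adjacent (a clique of size 4), so at least 4 colors are needed.
One proper 4-coloring: A=yellow, B=blue, C=blue, D=red, E=green, F=green, G=red, H=yellow, I=green, J=yellow, K=green. Every edge joins two different colors.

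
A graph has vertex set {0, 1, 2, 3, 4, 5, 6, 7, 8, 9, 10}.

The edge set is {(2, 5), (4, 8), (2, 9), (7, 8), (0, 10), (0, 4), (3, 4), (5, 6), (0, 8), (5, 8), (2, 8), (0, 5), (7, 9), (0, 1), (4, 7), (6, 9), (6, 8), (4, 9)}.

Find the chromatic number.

3

0, 5, 8 form a triangle, so at least 3 colors are needed.
3 colors suffice: color a → {1, 3, 8, 9, 10}; color b → {4, 5}; color c → {0, 2, 6, 7}. Each edge has distinct colors on its endpoints.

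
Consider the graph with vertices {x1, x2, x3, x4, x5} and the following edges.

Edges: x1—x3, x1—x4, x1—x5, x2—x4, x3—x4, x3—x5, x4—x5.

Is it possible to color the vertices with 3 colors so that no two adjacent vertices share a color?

x1, x3, x4, x5 are mutually adjacent (a clique of size 4), so at least 4 colors are needed.
So 3 colors are not enough.

No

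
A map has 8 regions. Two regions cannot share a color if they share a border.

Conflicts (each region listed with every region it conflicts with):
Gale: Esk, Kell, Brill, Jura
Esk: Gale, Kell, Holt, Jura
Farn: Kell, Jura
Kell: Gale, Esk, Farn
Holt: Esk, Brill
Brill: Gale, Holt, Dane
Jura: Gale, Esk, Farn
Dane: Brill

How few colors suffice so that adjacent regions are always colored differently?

Gale, Esk, Jura pairwise conflict, so at least 3 colors are needed.
3 colors suffice: Gale=2, Esk=1, Farn=1, Kell=3, Holt=2, Brill=1, Jura=3, Dane=2. Every pair that conflicts lands in different colors.

3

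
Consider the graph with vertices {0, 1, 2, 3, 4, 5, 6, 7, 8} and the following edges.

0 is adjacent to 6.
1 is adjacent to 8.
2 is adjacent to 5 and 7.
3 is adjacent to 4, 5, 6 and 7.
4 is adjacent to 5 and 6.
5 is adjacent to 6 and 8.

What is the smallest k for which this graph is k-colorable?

4

3, 4, 5, 6 are pairwise adjacent (a clique of size 4), so at least 4 colors are needed.
4 colors suffice: 0=red, 1=red, 2=blue, 3=blue, 4=yellow, 5=red, 6=green, 7=red, 8=blue. Each edge has distinct colors on its endpoints.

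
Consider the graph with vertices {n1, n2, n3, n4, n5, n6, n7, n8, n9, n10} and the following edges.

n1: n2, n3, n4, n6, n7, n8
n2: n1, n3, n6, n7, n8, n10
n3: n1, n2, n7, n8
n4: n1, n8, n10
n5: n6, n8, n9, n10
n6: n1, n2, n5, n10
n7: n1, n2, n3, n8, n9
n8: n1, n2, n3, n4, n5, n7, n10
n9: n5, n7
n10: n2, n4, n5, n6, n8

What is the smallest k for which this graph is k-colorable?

5

n1, n2, n3, n7, n8 are mutually adjacent (a clique of size 5), so at least 5 colors are needed.
A valid assignment using 5 colors: n1=G, n2=B, n3=P, n4=B, n5=B, n6=R, n7=Y, n8=R, n9=R, n10=G. No two adjacent vertices share a color.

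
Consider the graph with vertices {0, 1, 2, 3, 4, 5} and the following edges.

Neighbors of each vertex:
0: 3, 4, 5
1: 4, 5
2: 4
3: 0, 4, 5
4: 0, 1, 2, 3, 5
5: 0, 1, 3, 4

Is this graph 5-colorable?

The chromatic number is 4. 0, 3, 4, 5 form a clique, so at least 4 colors are needed.
One proper 4-coloring: 0=yellow, 1=green, 2=blue, 3=green, 4=red, 5=blue.
Since 5 ≥ 4, a proper 5-coloring certainly exists.

Yes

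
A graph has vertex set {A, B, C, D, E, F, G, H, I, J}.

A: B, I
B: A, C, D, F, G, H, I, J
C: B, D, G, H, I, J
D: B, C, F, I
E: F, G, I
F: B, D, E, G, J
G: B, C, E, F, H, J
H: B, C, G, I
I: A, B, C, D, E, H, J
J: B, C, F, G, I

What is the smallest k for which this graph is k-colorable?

4

B, C, G, H are pairwise adjacent (a clique of size 4), so at least 4 colors are needed.
One proper 4-coloring: A=green, B=red, C=green, D=yellow, E=red, F=green, G=blue, H=yellow, I=blue, J=yellow. Each edge has distinct colors on its endpoints.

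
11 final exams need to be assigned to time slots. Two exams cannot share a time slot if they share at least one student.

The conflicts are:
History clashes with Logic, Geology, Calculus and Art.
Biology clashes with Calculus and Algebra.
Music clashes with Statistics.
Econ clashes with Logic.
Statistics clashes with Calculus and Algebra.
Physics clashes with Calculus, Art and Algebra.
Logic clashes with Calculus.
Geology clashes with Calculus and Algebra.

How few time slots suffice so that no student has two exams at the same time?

3

History, Logic, Calculus pairwise conflict, so at least 3 time slots are needed.
3 time slots suffice: time slot 1 → {Music, Econ, Calculus, Art, Algebra}; time slot 2 → {History, Biology, Statistics, Physics}; time slot 3 → {Logic, Geology}. Each listed conflict is separated.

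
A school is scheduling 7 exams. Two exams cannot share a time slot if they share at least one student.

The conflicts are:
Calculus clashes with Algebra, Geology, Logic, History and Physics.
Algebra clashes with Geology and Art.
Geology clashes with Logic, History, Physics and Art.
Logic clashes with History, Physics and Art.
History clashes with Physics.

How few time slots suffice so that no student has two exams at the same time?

Calculus, Geology, Logic, History, Physics pairwise conflict, so at least 5 time slots are needed.
5 time slots suffice: time slot 1 → {Geology}; time slot 2 → {Calculus, Art}; time slot 3 → {Algebra, Logic}; time slot 4 → {Physics}; time slot 5 → {History}. Each listed conflict is separated.

5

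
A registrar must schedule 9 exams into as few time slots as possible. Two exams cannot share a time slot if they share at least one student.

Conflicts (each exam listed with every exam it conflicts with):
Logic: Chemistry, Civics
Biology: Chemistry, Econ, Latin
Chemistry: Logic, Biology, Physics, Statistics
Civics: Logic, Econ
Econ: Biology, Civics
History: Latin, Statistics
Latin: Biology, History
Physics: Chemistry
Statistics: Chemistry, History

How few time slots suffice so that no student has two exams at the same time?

The cycle Biology-Latin-History-Statistics-Chemistry-Biology has odd length 5, so it cannot be 2-colored; at least 3 time slots are needed.
3 time slots suffice: time slot 1 → {Chemistry, Civics, History}; time slot 2 → {Logic, Biology, Physics, Statistics}; time slot 3 → {Econ, Latin}. No two conflicting exams share a time slot.

3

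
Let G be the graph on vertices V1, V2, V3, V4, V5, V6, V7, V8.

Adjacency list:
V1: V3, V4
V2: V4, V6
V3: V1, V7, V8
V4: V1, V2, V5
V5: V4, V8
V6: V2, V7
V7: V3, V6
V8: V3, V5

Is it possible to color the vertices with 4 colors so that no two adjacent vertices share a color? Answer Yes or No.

The chromatic number is 3. The cycle V8-V3-V1-V4-V5-V8 has odd length 5, so it cannot be 2-colored; at least 3 colors are needed.
3 colors suffice: color 1 → {V3, V4, V6}; color 2 → {V1, V2, V5, V7}; color 3 → {V8}.
Since 4 ≥ 3, a proper 4-coloring certainly exists.

Yes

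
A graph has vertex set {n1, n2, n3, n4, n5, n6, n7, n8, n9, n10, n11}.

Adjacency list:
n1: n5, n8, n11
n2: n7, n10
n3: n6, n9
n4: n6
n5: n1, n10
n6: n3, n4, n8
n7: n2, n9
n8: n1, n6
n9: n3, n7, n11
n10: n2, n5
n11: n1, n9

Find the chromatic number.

3

The cycle n7-n2-n10-n5-n1-n11-n9-n7 has odd length 7, so it cannot be 2-colored; at least 3 colors are needed.
3 colors suffice: color R → {n1, n6, n9, n10}; color B → {n2, n3, n4, n5, n8, n11}; color G → {n7}. Each edge has distinct colors on its endpoints.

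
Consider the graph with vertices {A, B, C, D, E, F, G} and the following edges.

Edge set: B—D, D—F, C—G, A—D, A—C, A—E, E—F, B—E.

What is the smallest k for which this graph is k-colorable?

2

B and E are adjacent, so at least 2 colors are needed.
One proper 2-coloring: A=2, B=2, C=1, D=1, E=1, F=2, G=2. Every edge joins two different colors.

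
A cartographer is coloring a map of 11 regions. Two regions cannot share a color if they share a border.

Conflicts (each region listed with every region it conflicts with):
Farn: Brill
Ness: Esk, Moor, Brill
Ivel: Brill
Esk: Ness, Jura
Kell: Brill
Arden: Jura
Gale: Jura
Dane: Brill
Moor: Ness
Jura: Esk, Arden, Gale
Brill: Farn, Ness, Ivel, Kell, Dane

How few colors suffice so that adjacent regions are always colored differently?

Ness and Moor conflict, so at least 2 colors are needed.
2 colors suffice: color 1 → {Esk, Arden, Gale, Moor, Brill}; color 2 → {Farn, Ness, Ivel, Kell, Dane, Jura}. No two conflicting regions share a color.

2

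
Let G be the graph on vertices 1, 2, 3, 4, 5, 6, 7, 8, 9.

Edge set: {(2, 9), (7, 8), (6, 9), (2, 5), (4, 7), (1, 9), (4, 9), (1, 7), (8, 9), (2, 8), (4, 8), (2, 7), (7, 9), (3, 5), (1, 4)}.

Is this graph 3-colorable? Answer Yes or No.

No

2, 7, 8, 9 are pairwise adjacent (a clique of size 4), so at least 4 colors are needed.
So 3 colors are not enough.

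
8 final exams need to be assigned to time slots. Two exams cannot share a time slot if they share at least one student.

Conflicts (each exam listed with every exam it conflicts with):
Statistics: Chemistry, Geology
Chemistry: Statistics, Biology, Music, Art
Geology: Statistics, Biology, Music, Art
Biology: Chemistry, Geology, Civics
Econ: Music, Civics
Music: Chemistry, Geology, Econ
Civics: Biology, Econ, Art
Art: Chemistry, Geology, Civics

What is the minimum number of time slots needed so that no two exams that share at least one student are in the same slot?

3

The cycle Art-Civics-Econ-Music-Chemistry-Art has odd length 5, so it cannot be 2-colored; at least 3 time slots are needed.
3 time slots suffice: time slot 1 → {Chemistry, Geology, Civics}; time slot 2 → {Statistics, Biology, Music, Art}; time slot 3 → {Econ}. No two conflicting exams share a time slot.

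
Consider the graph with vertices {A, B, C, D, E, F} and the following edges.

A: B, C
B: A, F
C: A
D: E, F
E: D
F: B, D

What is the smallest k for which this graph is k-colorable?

2

B and F are adjacent, so at least 2 colors are needed.
One proper 2-coloring: A=blue, B=red, C=red, D=red, E=blue, F=blue. No two adjacent vertices share a color.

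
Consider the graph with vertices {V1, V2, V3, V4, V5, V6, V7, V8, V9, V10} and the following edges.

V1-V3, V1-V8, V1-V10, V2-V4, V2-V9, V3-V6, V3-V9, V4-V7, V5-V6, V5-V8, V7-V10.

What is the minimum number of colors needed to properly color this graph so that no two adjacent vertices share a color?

The cycle V6-V3-V1-V8-V5-V6 has odd length 5, so it cannot be 2-colored; at least 3 colors are needed.
One proper 3-coloring: V1=B, V2=R, V3=R, V4=B, V5=G, V6=B, V7=R, V8=R, V9=B, V10=G. Each edge has distinct colors on its endpoints.

3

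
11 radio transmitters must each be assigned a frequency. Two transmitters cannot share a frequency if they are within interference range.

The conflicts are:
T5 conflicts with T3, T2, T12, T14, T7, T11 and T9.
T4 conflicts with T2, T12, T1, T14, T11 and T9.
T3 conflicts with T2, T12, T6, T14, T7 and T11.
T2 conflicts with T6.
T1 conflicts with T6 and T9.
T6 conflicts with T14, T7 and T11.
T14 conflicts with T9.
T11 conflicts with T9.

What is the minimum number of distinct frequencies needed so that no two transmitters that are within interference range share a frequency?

3

T5, T3, T12 pairwise conflict, so at least 3 frequencies are needed.
3 frequencies suffice: frequency 1 → {T3, T9}; frequency 2 → {T5, T4, T6}; frequency 3 → {T2, T12, T1, T14, T7, T11}. Every pair that conflicts lands in different frequencies.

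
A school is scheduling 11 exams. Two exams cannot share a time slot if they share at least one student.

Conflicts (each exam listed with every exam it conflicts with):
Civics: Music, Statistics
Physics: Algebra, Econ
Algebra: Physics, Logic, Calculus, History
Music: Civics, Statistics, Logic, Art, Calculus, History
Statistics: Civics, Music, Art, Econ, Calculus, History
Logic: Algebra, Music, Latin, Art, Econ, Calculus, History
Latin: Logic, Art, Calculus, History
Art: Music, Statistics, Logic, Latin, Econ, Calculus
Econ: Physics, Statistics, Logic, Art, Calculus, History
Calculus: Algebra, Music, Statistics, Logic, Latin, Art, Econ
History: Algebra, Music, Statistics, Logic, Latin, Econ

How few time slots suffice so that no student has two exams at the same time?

Logic, Latin, Art, Calculus pairwise conflict, so at least 4 time slots are needed.
4 time slots suffice: time slot 1 → {Civics, Physics, Calculus, History}; time slot 2 → {Statistics, Logic}; time slot 3 → {Algebra, Music, Latin, Econ}; time slot 4 → {Art}. Every pair that conflicts lands in different time slots.

4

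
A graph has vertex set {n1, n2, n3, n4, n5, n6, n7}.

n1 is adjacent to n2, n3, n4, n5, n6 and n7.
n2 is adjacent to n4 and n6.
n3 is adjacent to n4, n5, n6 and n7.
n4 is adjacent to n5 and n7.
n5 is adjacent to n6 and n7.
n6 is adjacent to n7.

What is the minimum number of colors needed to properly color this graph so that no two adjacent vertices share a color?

5

n1, n3, n4, n5, n7 are pairwise adjacent (a clique of size 5), so at least 5 colors are needed.
5 colors suffice: color 1 → {n1}; color 2 → {n4, n6}; color 3 → {n2, n5}; color 4 → {n7}; color 5 → {n3}. Every edge joins two different colors.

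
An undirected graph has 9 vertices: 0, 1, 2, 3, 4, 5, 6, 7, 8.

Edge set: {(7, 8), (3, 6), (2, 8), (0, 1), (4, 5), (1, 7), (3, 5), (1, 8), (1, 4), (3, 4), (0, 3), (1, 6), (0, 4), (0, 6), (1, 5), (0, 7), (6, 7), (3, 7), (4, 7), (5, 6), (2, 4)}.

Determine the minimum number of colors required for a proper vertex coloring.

4

0, 3, 6, 7 are pairwise adjacent (a clique of size 4), so at least 4 colors are needed.
4 colors suffice: 0=d, 1=a, 2=a, 3=a, 4=b, 5=c, 6=b, 7=c, 8=b. Each edge has distinct colors on its endpoints.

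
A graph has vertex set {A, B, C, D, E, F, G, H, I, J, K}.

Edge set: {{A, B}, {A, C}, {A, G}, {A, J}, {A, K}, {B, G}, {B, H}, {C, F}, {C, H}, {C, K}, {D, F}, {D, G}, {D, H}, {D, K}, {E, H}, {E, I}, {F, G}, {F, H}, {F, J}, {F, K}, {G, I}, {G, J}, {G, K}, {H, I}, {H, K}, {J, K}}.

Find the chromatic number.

4

A, G, J, K are mutually adjacent (a clique of size 4), so at least 4 colors are needed.
4 colors suffice: color red → {G, H}; color blue → {B, I, K}; color green → {A, E, F}; color yellow → {C, D, J}. Every edge joins two different colors.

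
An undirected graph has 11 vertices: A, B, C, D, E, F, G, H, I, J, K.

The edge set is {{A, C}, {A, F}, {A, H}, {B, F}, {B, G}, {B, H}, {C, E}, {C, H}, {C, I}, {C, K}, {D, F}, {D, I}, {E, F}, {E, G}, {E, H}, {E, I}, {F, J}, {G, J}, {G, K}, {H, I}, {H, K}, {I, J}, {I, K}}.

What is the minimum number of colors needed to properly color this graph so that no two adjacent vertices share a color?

C, E, H, I are pairwise adjacent (a clique of size 4), so at least 4 colors are needed.
One proper 4-coloring: A=4, B=3, C=3, D=2, E=4, F=1, G=1, H=2, I=1, J=2, K=4. Each edge has distinct colors on its endpoints.

4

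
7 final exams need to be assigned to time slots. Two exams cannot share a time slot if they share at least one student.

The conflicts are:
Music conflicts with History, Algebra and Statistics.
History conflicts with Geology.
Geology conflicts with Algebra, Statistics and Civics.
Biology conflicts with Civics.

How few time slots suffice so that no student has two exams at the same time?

2

Music and Statistics conflict, so at least 2 time slots are needed.
2 time slots suffice: time slot 1 → {Music, Geology, Biology}; time slot 2 → {History, Algebra, Statistics, Civics}. No two conflicting exams share a time slot.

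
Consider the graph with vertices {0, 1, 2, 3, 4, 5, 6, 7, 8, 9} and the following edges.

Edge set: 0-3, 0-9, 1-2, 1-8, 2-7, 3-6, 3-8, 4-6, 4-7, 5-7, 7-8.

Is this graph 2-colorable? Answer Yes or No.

No

The cycle 6-4-7-8-3-6 has odd length 5, so it cannot be 2-colored; at least 3 colors are needed.
So 2 colors are not enough.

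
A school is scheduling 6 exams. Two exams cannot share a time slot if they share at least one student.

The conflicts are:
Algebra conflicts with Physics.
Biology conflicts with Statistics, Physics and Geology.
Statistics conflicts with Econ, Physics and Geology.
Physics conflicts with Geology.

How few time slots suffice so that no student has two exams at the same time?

4

Biology, Statistics, Physics, Geology all conflict with each other, so at least 4 time slots are needed.
A valid assignment using 4 time slots: Algebra=1, Biology=4, Statistics=1, Econ=2, Physics=2, Geology=3. Each listed conflict is separated.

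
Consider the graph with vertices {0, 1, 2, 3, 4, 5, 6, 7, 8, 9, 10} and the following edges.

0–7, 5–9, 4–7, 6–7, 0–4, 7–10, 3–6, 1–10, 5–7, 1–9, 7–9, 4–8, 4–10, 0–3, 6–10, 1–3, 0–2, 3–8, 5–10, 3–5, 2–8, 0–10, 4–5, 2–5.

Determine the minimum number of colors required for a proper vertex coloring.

4, 5, 7, 10 are pairwise adjacent (a clique of size 4), so at least 4 colors are needed.
One proper 4-coloring: 0=a, 1=a, 2=b, 3=b, 4=d, 5=a, 6=a, 7=b, 8=a, 9=c, 10=c. Every edge joins two different colors.

4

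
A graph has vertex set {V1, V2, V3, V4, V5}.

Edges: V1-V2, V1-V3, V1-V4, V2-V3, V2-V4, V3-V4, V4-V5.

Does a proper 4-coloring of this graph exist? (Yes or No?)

The chromatic number is 4. V1, V2, V3, V4 form a clique, so at least 4 colors are needed.
One proper 4-coloring: V1=B, V2=Y, V3=G, V4=R, V5=B.
That is already a proper 4-coloring.

Yes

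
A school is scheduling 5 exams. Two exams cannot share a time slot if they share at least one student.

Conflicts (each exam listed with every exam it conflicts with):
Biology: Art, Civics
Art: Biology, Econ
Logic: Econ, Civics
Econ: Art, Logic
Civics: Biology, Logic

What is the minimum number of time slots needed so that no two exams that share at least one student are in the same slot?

3

The cycle Biology-Civics-Logic-Econ-Art-Biology has odd length 5, so it cannot be 2-colored; at least 3 time slots are needed.
3 time slots suffice: Biology=1, Art=3, Logic=1, Econ=2, Civics=2. Each listed conflict is separated.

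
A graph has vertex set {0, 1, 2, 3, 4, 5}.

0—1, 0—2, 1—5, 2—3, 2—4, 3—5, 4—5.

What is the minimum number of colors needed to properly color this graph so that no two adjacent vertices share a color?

The cycle 1-5-3-2-0-1 has odd length 5, so it cannot be 2-colored; at least 3 colors are needed.
3 colors suffice: color a → {2, 5}; color b → {0, 3, 4}; color c → {1}. No two adjacent vertices share a color.

3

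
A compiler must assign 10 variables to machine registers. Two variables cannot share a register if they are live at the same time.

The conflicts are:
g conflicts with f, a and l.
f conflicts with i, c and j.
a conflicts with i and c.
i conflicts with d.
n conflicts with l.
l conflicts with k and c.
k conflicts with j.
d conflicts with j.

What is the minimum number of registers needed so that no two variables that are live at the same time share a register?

The cycle g-l-k-j-f-g has odd length 5, so it cannot be 2-colored; at least 3 registers are needed.
3 registers suffice: register 1 → {f, a, l, d}; register 2 → {g, i, n, c, j}; register 3 → {k}. Every pair that conflicts lands in different registers.

3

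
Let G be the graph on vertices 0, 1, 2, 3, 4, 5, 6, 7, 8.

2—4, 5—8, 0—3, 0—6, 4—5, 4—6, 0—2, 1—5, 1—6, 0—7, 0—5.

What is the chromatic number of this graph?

2

1 and 6 are adjacent, so at least 2 colors are needed.
A valid assignment using 2 colors: 0=a, 1=a, 2=b, 3=b, 4=a, 5=b, 6=b, 7=b, 8=a. No two adjacent vertices share a color.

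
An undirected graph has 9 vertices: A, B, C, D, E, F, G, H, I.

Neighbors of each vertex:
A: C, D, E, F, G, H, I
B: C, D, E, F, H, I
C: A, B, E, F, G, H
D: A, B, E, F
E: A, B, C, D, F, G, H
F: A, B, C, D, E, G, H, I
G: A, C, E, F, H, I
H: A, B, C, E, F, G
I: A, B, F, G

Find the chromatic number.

A, C, E, F, G, H are mutually adjacent (a clique of size 6), so at least 6 colors are needed.
6 colors suffice: color 1 → {F}; color 2 → {E, I}; color 3 → {A, B}; color 4 → {D, G}; color 5 → {H}; color 6 → {C}. Every edge joins two different colors.

6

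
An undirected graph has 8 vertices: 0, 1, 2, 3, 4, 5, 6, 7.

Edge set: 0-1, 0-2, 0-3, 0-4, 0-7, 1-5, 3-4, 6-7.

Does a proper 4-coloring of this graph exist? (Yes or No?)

The chromatic number is 3. 0, 3, 4 are mutually adjacent, so at least 3 colors are needed.
3 colors suffice: color a → {0, 5, 6}; color b → {1, 2, 3, 7}; color c → {4}.
Since 4 ≥ 3, a proper 4-coloring certainly exists.

Yes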